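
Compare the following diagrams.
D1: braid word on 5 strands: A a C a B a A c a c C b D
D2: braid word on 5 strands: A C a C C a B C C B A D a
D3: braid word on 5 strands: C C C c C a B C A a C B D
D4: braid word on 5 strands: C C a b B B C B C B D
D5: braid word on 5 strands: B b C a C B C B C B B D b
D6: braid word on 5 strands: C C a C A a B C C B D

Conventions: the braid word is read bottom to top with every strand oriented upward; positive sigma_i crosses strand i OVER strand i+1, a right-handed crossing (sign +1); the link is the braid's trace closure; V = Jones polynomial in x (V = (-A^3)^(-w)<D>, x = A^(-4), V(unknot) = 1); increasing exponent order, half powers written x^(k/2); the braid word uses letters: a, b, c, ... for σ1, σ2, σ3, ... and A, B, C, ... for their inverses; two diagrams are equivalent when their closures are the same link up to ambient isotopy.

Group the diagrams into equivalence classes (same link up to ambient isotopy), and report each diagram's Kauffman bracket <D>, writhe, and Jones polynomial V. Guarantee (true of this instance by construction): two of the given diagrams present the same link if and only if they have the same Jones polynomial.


classes: {D1} | {D2, D3, D4, D5, D6}
V(D1) = -x^(1/2) - x^(5/2)  [13 crossings, <D> = A^-7 + A, w = +1]
V(D2) = x^(-15/2) - x^(-13/2) - x^(-9/2) - x^(-5/2)  [13 crossings, <D> = A^-11 + A^-3 + A^5 - A^9, w = -7]
V(D3) = x^(-15/2) - x^(-13/2) - x^(-9/2) - x^(-5/2)  [13 crossings, <D> = A^-11 + A^-3 + A^5 - A^9, w = -7]
V(D4) = x^(-15/2) - x^(-13/2) - x^(-9/2) - x^(-5/2)  (w -7, c 11, <D> = A^-11 + A^-3 + A^5 - A^9)
V(D5) = x^(-15/2) - x^(-13/2) - x^(-9/2) - x^(-5/2)  (w -7, c 13, <D> = A^-11 + A^-3 + A^5 - A^9)
D6 (bracket A^-11 + A^-3 + A^5 - A^9; 11 crossings at w = -7): V = x^(-15/2) - x^(-13/2) - x^(-9/2) - x^(-5/2)
note: 2 classes among 6 diagrams; unequal V(x) rules out equality


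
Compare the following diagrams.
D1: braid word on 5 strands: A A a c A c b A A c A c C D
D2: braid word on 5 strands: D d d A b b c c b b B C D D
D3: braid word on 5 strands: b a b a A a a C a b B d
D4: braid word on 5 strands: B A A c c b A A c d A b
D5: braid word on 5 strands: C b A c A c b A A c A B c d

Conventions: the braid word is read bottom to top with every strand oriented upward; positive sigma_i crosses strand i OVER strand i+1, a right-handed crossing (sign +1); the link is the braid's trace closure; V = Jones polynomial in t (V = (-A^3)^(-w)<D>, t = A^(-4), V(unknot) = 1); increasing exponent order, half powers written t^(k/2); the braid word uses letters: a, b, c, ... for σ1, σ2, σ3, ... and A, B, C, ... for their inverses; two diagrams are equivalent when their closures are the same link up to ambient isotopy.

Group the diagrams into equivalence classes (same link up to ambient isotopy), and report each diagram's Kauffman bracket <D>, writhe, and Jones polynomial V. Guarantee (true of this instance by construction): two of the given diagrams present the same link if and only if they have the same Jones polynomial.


grouping into links: {D1, D4, D5} | {D2} | {D3}
V(D1) = -t^-6 + t^-5 - 2t^-4 + 3t^-3 - 2t^-2 + 3t^-1 - 1 + t - t^2  (w -2, c 14, <D> = -A^-14 + A^-10 - A^-6 + 3A^-2 - 2A^2 + 3A^6 - 2A^10 + A^14 - A^18)
V(D2) = t - t^2 + 2t^3 - t^4 + t^5 - t^6  [14 crossings, <D> = -A^-18 + A^-14 - A^-10 + 2A^-6 - A^-2 + A^2, w = +2]
V(D3) = t^2 + t^4 - t^5 + t^6 - t^7  [12 crossings, <D> = -A^-10 + A^-6 - A^-2 + A^2 + A^10, w = +6]
D4 (bracket -A^-8 + A^-4 - 1 + 3A^4 - 2A^8 + 3A^12 - 2A^16 + A^20 - A^24; 12 crossings at w = 0): V = -t^-6 + t^-5 - 2t^-4 + 3t^-3 - 2t^-2 + 3t^-1 - 1 + t - t^2
D5 (bracket -A^-8 + A^-4 - 1 + 3A^4 - 2A^8 + 3A^12 - 2A^16 + A^20 - A^24; 14 crossings at w = 0): V = -t^-6 + t^-5 - 2t^-4 + 3t^-3 - 2t^-2 + 3t^-1 - 1 + t - t^2
why: 3 classes among 5 diagrams; unequal V(t) rules out equality


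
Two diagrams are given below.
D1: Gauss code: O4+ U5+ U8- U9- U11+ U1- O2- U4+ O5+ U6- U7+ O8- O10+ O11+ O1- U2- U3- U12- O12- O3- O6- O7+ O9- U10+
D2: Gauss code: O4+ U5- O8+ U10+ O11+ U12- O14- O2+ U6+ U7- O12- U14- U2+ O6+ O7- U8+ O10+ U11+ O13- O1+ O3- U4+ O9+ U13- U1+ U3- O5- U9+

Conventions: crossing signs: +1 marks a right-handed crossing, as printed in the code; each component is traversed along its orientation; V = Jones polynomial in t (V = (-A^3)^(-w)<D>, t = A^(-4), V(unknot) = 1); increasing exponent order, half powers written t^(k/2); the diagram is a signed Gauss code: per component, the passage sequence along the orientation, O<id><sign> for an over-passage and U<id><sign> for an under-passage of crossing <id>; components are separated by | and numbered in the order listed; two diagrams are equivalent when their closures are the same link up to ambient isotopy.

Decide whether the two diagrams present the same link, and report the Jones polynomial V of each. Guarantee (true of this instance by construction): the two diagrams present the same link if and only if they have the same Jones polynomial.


same link: no
V(D1) = t^-2 - t^-1 + 1 - t + t^2  [12 crossings, <D> = A^-14 - A^-10 + A^-6 - A^-2 + A^2, w = -2]
D2 (bracket -A^-18 + 2A^-14 - 2A^-10 + 3A^-6 - 3A^-2 + 2A^2 - A^6 + A^10; 14 crossings at w = +2): V = t^-1 - 1 + 2t - 3t^2 + 3t^3 - 2t^4 + 2t^5 - t^6
note: 2 classes among 2 diagrams; unequal V(t) rules out equality


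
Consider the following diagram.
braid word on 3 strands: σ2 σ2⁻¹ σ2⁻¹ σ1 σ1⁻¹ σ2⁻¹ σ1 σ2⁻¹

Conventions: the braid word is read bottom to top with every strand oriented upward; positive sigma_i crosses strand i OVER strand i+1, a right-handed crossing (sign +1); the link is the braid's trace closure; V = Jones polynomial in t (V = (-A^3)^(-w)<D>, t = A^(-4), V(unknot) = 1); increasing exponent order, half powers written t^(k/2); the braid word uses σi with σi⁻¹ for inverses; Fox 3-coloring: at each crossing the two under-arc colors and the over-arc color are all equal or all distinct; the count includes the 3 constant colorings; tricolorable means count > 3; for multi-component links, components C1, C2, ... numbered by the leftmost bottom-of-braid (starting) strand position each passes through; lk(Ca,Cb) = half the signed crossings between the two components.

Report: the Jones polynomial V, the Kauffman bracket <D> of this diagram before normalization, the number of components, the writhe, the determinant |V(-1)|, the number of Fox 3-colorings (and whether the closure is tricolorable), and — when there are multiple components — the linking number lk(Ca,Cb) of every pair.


V(t) = -t^-4 + t^-3 + t^-1
bracket: A^-2 + A^6 - A^10, w = -2
1 component, writhe -2, over 8 crossings
det 3, colorings 9 of 3^8 — tricolorable
observation: inverse pairs cancel, leaving σ2⁻¹ σ2⁻¹ σ1 σ2⁻¹


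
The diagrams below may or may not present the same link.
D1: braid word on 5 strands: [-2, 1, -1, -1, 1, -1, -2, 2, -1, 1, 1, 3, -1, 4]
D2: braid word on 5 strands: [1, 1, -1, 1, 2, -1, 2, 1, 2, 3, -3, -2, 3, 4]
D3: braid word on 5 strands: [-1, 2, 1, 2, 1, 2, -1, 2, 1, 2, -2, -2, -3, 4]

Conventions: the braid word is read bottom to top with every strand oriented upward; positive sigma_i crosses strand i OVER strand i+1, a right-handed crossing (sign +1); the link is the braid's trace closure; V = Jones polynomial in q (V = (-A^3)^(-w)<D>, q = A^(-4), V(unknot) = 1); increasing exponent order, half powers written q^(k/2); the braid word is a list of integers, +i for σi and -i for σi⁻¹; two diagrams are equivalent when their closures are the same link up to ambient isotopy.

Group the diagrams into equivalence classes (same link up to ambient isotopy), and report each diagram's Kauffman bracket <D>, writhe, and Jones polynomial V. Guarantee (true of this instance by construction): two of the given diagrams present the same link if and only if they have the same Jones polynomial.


grouping into links: {D1} | {D2, D3}
V(D1) = 1  (w 0, c 14, <D> = 1)
V(D2) = q - q^2 + 2q^3 - q^4 + q^5 - q^6  [14 crossings, <D> = -A^-6 + A^-2 - A^2 + 2A^6 - A^10 + A^14, w = +6]
D3 (bracket -A^-12 + A^-8 - A^-4 + 2 - A^4 + A^8; 14 crossings at w = +4): V = q - q^2 + 2q^3 - q^4 + q^5 - q^6
why: V(q) takes 2 values over 3 diagrams, fixing the grouping


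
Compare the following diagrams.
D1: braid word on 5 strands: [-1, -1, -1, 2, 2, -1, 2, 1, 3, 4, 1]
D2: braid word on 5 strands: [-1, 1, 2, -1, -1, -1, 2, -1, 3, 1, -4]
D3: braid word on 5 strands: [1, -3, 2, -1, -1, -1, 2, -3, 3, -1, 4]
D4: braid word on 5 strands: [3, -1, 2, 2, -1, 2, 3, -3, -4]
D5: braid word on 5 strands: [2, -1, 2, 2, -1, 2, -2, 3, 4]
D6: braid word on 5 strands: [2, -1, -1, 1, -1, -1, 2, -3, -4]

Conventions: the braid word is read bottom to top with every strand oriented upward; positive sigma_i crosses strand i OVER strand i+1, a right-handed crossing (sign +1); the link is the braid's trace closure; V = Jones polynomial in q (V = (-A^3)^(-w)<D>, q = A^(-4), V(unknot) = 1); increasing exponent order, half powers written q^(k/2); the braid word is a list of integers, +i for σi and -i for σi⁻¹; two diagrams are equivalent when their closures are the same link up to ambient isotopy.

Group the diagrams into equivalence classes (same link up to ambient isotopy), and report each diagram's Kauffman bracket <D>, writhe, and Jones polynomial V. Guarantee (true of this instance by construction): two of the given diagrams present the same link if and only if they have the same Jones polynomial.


equivalence classes: {D1, D4, D5} | {D2, D3, D6}
D1 (bracket -A^-5 + 2A^-1 - A^3 + 2A^7 - A^11 + A^15; 11 crossings at w = +3): V = -q^(-3/2) + q^(-1/2) - 2q^(1/2) + q^(3/2) - 2q^(5/2) + q^(7/2)
V(D2) = q^(-7/2) - q^(-5/2) + q^(-3/2) - 2q^(-1/2) - q^(3/2)  (w -1, c 11, <D> = A^-9 + 2A^-1 - A^3 + A^7 - A^11)
D3 (bracket A^-9 + 2A^-1 - A^3 + A^7 - A^11; 11 crossings at w = -1): V = q^(-7/2) - q^(-5/2) + q^(-3/2) - 2q^(-1/2) - q^(3/2)
V(D4) = -q^(-3/2) + q^(-1/2) - 2q^(1/2) + q^(3/2) - 2q^(5/2) + q^(7/2)  (w +1, c 9, <D> = -A^-11 + 2A^-7 - A^-3 + 2A - A^5 + A^9)
D5 (bracket -A^-5 + 2A^-1 - A^3 + 2A^7 - A^11 + A^15; 9 crossings at w = +3): V = -q^(-3/2) + q^(-1/2) - 2q^(1/2) + q^(3/2) - 2q^(5/2) + q^(7/2)
D6 (bracket A^-15 + 2A^-7 - A^-3 + A - A^5; 9 crossings at w = -3): V = q^(-7/2) - q^(-5/2) + q^(-3/2) - 2q^(-1/2) - q^(3/2)
key observation: 2 classes among 6 diagrams; unequal V(q) rules out equality


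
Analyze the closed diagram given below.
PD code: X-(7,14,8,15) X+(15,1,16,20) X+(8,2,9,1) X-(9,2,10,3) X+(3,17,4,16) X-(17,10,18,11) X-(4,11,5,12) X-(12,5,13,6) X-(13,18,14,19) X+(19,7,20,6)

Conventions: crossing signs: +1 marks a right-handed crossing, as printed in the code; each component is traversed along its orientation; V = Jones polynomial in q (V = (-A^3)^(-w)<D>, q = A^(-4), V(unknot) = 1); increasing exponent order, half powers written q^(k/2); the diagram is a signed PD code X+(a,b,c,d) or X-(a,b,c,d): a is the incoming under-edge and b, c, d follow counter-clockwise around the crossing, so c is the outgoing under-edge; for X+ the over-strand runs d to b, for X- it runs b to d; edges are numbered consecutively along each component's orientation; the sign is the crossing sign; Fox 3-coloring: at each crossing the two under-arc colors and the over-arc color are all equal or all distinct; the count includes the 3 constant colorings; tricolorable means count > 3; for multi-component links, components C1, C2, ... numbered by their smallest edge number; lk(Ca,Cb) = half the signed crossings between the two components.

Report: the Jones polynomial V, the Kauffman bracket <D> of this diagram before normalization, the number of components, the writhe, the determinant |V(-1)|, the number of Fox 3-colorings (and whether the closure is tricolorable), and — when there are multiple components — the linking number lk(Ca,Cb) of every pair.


V = -q^-5 + q^-4 - q^-3 + 2q^-2 - q^-1 + 2 - q
<D> = -A^-10 + 2A^-6 - A^-2 + 2A^2 - A^6 + A^10 - A^14 (w = -2)
1 component over 10 crossings, w = -2
9 Fox colorings among 3^10, |V(-1)| = 9: tricolorable
why: det 9 = |V(-1)|; divisible by 3, so tricolorable


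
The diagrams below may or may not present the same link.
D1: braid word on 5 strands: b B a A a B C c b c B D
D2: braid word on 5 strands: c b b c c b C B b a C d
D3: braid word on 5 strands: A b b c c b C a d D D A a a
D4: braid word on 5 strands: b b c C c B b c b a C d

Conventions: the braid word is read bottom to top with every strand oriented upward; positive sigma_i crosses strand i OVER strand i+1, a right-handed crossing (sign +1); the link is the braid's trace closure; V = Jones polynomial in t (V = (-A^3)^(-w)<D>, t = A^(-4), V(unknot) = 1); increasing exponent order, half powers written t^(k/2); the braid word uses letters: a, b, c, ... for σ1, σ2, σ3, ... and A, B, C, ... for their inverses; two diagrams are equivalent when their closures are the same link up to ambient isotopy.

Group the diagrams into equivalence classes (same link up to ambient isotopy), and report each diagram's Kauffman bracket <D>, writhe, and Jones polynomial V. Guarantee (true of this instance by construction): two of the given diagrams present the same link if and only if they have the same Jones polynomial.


grouping into links: {D1} | {D2, D3, D4}
V(D1) = 1  (w 0, c 12, <D> = 1)
D2 (bracket -A^-6 + A^-2 - A^2 + 2A^6 - A^10 + A^14; 12 crossings at w = +6): V = t - t^2 + 2t^3 - t^4 + t^5 - t^6
V(D3) = t - t^2 + 2t^3 - t^4 + t^5 - t^6  [14 crossings, <D> = -A^-12 + A^-8 - A^-4 + 2 - A^4 + A^8, w = +4]
D4 (bracket -A^-6 + A^-2 - A^2 + 2A^6 - A^10 + A^14; 12 crossings at w = +6): V = t - t^2 + 2t^3 - t^4 + t^5 - t^6
key observation: 2 values of V(t) split the 4 diagrams


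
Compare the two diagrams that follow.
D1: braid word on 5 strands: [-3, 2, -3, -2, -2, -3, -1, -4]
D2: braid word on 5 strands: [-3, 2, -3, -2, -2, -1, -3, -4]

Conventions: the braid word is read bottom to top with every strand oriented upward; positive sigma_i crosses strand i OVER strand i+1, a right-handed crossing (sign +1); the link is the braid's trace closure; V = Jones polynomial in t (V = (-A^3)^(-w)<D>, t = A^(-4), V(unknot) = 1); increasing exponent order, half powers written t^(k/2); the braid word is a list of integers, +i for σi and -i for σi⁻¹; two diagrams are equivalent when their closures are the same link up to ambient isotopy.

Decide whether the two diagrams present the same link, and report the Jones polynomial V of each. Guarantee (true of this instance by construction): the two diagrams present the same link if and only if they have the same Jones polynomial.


same link: yes
V(D1) = -t^-6 + t^-5 - t^-4 + 2t^-3 - t^-2 + t^-1  [8 crossings, <D> = A^-14 - A^-10 + 2A^-6 - A^-2 + A^2 - A^6, w = -6]
V(D2) = -t^-6 + t^-5 - t^-4 + 2t^-3 - t^-2 + t^-1  (w -6, c 8, <D> = A^-14 - A^-10 + 2A^-6 - A^-2 + A^2 - A^6)
note: D2 (8 crossings) and D1 (8) are Markov-related braid presentations


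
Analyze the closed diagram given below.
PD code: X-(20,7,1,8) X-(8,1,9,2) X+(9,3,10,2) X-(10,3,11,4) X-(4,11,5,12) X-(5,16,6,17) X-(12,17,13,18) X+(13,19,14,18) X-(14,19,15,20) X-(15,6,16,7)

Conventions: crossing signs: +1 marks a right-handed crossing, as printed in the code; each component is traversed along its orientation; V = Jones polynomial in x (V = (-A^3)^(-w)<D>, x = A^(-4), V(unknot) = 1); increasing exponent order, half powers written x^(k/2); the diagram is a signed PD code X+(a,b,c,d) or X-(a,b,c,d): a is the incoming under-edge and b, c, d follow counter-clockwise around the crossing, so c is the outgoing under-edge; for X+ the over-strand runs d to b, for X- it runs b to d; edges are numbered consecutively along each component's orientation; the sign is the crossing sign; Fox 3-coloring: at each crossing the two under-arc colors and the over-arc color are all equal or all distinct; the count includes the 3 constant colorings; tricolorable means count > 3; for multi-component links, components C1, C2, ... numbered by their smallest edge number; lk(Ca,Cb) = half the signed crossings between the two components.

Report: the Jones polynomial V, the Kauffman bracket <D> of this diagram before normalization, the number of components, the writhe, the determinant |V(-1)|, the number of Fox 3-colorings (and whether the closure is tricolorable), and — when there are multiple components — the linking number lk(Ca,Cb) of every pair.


V(x) = -x^-7 + x^-6 - x^-5 + x^-4 + x^-2
bracket: A^-10 + A^-2 - A^2 + A^6 - A^10, w = -6
1 component, writhe -6, over 10 crossings
det 5, colorings 3 of 3^10 — not tricolorable
observation: w = -6 shifts under R1 moves; the (-A^3)^(6) factor cancels that in V


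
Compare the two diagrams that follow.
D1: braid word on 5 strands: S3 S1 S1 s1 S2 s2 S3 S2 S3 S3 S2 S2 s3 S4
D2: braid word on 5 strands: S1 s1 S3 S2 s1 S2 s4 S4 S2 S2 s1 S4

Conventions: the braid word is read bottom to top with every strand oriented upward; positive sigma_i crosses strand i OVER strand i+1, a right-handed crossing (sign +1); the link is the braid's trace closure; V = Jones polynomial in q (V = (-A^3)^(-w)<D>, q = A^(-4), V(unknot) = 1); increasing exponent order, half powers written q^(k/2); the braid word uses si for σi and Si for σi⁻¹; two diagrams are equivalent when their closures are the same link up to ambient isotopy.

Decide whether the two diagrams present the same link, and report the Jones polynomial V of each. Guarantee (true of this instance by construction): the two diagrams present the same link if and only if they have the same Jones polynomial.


same link: no
V(D1) = -q^-7 + q^-6 - q^-5 + q^-4 + q^-2  [14 crossings, <D> = A^-16 + A^-8 - A^-4 + 1 - A^4, w = -8]
V(D2) = q^-5 - 2q^-4 + 2q^-3 - 2q^-2 + 2q^-1 - 1 + q  [12 crossings, <D> = A^-16 - A^-12 + 2A^-8 - 2A^-4 + 2 - 2A^4 + A^8, w = -4]
insight: comparing 2 Jones polynomials yields 2 groups


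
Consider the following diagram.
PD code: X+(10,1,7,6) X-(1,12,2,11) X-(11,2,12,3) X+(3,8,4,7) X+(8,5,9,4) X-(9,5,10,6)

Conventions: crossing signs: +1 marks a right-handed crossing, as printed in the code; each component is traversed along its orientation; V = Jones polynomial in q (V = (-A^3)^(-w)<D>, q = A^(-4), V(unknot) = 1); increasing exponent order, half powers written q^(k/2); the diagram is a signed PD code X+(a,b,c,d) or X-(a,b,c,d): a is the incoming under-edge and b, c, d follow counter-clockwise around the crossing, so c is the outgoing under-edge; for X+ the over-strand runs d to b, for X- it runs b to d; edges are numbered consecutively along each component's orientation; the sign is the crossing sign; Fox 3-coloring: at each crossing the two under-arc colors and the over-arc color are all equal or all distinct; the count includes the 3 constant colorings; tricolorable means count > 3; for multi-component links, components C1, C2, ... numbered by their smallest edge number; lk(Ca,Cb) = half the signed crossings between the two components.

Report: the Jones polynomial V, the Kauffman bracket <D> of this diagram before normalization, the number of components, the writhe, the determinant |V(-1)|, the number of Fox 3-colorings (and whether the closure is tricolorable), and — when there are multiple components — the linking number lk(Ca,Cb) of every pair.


V = q^-2 + 2 + q^2
<D> = A^-8 + 2 + A^8 (w = 0)
3 components over 6 crossings, w = 0
lk(C1,C2): +1
lk(C1,C3) = -1
linking number lk(C2,C3) = 0
3 Fox colorings among 3^6, |V(-1)| = 4: not tricolorable
why: palindromic: swapping q for 1/q fixes V


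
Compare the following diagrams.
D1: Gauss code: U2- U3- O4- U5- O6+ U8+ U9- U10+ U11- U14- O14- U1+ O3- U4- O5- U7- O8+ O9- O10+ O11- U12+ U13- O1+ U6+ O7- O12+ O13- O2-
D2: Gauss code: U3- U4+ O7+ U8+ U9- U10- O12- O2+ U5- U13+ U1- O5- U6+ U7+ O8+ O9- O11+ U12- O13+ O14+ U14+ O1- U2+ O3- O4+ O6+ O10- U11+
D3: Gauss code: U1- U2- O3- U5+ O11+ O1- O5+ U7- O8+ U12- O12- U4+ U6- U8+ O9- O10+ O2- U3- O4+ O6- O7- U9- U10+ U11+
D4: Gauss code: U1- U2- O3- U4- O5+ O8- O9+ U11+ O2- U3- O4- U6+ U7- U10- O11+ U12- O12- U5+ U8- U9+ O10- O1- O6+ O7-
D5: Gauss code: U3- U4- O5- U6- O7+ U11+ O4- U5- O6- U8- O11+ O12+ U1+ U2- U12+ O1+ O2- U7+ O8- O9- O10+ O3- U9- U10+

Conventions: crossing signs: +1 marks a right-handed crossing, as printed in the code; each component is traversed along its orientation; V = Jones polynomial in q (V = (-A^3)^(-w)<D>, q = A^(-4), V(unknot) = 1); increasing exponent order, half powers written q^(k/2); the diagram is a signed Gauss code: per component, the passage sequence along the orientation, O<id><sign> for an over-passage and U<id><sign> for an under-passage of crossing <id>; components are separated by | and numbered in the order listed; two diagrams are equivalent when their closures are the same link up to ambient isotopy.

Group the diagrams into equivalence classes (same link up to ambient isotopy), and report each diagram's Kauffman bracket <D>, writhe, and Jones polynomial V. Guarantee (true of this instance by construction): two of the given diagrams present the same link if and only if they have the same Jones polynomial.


equivalence classes: {D1, D4, D5} | {D2} | {D3}
D1 (bracket A^-16 - A^-12 + 2A^-8 - 2A^-4 + 2 - 2A^4 + A^8; 14 crossings at w = -4): V = q^-5 - 2q^-4 + 2q^-3 - 2q^-2 + 2q^-1 - 1 + q
V(D2) = 1  (w +2, c 14, <D> = A^6)
V(D3) = -q^-4 + q^-3 + q^-1  [12 crossings, <D> = A^-2 + A^6 - A^10, w = -2]
V(D4) = q^-5 - 2q^-4 + 2q^-3 - 2q^-2 + 2q^-1 - 1 + q  [12 crossings, <D> = A^-16 - A^-12 + 2A^-8 - 2A^-4 + 2 - 2A^4 + A^8, w = -4]
V(D5) = q^-5 - 2q^-4 + 2q^-3 - 2q^-2 + 2q^-1 - 1 + q  [12 crossings, <D> = A^-10 - A^-6 + 2A^-2 - 2A^2 + 2A^6 - 2A^10 + A^14, w = -2]
observation: 3 values of V(q) split the 5 diagrams


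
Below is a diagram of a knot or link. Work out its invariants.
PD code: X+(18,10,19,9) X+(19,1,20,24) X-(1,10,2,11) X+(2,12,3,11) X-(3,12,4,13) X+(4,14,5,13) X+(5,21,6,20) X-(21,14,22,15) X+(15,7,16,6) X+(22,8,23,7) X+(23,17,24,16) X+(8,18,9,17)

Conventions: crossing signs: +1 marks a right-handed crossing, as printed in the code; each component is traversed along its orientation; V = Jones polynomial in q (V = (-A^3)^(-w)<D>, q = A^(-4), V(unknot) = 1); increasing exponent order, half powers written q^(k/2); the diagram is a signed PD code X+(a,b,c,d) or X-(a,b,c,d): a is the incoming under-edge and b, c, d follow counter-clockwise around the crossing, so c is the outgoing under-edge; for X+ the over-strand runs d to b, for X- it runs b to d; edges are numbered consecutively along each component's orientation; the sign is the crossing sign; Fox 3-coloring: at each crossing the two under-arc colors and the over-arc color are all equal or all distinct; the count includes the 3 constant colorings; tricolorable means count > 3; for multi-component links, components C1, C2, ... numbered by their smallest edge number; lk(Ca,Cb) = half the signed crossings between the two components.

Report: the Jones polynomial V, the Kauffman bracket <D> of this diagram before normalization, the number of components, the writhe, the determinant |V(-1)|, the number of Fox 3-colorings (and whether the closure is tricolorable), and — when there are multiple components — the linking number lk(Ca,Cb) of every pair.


V = q^2 + 2q^4 - 2q^5 + q^6 - 2q^7 + q^8
<D> = A^-14 - 2A^-10 + A^-6 - 2A^-2 + 2A^2 + A^10 (w = +6)
1 component over 12 crossings, w = +6
27 Fox colorings among 3^12, |V(-1)| = 9: tricolorable
why: w = +6 shifts under R1 moves; the (-A^3)^(-6) factor cancels that in V


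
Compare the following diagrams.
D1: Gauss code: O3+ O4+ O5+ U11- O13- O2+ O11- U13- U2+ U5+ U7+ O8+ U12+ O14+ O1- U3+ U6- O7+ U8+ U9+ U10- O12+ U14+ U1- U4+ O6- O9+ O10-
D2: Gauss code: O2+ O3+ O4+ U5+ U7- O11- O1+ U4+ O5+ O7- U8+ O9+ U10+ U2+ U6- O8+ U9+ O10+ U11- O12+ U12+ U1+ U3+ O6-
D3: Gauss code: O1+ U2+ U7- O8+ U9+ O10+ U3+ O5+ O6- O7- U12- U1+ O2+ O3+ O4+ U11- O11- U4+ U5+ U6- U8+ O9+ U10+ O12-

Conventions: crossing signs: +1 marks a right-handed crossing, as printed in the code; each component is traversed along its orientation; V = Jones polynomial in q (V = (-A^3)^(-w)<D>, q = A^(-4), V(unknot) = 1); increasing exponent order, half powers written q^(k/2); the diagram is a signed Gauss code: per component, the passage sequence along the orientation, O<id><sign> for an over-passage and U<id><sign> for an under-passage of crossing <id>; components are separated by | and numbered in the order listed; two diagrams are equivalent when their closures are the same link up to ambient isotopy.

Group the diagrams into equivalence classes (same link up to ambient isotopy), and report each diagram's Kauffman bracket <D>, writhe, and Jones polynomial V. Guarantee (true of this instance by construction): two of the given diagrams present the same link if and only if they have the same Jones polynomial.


classes: {D1, D2, D3}
V(D1) = q + q^3 - q^4  [14 crossings, <D> = -A^-4 + 1 + A^8, w = +4]
D2 (bracket -A^2 + A^6 + A^14; 12 crossings at w = +6): V = q + q^3 - q^4
V(D3) = q + q^3 - q^4  (w +4, c 12, <D> = -A^-4 + 1 + A^8)
insight: one V(q) for all 3 diagrams — one class (guaranteed)


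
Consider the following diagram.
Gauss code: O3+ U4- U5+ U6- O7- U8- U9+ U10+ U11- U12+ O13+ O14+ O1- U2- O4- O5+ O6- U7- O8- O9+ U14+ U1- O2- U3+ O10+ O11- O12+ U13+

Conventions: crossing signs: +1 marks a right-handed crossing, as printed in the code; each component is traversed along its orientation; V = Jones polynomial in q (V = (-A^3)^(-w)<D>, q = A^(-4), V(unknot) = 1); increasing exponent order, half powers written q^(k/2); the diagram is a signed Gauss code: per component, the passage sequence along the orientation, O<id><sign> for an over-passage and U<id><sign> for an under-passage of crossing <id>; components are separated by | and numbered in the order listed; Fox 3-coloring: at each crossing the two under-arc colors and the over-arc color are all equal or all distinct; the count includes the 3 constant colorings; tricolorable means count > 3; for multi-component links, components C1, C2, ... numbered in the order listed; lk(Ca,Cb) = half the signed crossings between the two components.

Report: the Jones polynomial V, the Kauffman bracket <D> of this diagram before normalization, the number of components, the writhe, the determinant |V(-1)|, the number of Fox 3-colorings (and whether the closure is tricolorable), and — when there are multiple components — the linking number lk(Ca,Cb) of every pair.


Jones polynomial: V(q) = -q^-3 + 2q^-2 - 2q^-1 + 3 - 2q + 2q^2 - q^3
<D> = -A^-12 + 2A^-8 - 2A^-4 + 3 - 2A^4 + 2A^8 - A^12; writhe 0
components 1, writhe 0 (14 crossings)
3-colorings: 3 of 3^14, det 13 — not tricolorable
note: the span of V is 6, forcing >= 6 crossings in any diagram


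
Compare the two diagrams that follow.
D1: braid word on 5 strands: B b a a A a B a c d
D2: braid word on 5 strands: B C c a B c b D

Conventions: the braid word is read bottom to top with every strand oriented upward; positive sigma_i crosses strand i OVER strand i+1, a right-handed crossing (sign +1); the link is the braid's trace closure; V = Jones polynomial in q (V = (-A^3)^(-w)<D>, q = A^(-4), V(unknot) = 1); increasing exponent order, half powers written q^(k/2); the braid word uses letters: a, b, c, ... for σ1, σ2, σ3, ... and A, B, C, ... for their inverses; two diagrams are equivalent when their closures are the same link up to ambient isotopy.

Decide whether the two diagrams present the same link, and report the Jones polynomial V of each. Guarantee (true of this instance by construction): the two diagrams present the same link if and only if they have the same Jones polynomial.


equivalent: no
V(D1) = q + q^3 - q^4  (w +4, c 10, <D> = -A^-4 + 1 + A^8)
D2 (bracket 1; 8 crossings at w = 0): V = 1
why: 2 classes among 2 diagrams; unequal V(q) rules out equality


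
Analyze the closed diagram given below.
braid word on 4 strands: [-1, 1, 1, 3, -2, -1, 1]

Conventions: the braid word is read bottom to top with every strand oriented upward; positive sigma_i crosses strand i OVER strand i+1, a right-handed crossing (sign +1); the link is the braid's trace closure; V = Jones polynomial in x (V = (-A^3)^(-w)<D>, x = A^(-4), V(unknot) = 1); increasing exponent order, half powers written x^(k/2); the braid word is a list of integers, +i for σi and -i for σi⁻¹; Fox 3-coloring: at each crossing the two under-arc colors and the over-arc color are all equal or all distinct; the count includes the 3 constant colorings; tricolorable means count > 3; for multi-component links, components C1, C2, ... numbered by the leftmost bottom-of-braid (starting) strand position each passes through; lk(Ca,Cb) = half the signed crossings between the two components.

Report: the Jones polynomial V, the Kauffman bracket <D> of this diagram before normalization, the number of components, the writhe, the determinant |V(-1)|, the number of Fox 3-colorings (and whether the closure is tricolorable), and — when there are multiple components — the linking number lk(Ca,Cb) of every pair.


Jones polynomial: V(x) = 1
<D> = -A^3; writhe +1
components 1, writhe +1 (7 crossings)
3-colorings: 3 of 3^7, det 1 — not tricolorable
note: inverse pairs cancel, leaving σ1 σ3 σ2⁻¹


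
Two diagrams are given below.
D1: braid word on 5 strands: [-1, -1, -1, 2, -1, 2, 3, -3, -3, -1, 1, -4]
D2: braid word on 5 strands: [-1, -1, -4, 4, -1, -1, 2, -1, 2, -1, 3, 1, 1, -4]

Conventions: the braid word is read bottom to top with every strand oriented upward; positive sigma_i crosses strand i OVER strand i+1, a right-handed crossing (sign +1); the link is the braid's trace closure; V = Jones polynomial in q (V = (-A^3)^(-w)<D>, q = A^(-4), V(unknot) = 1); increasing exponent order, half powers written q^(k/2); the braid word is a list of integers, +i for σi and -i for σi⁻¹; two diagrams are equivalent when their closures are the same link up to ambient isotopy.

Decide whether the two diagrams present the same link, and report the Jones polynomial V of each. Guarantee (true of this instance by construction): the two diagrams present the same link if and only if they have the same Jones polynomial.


equivalent: yes
V(D1) = q^-5 - 2q^-4 + 2q^-3 - 2q^-2 + 2q^-1 - 1 + q  (w -4, c 12, <D> = A^-16 - A^-12 + 2A^-8 - 2A^-4 + 2 - 2A^4 + A^8)
D2 (bracket A^-10 - A^-6 + 2A^-2 - 2A^2 + 2A^6 - 2A^10 + A^14; 14 crossings at w = -2): V = q^-5 - 2q^-4 + 2q^-3 - 2q^-2 + 2q^-1 - 1 + q
why: Markov moves rewrite D1 (12 crossings) into D2 (14)


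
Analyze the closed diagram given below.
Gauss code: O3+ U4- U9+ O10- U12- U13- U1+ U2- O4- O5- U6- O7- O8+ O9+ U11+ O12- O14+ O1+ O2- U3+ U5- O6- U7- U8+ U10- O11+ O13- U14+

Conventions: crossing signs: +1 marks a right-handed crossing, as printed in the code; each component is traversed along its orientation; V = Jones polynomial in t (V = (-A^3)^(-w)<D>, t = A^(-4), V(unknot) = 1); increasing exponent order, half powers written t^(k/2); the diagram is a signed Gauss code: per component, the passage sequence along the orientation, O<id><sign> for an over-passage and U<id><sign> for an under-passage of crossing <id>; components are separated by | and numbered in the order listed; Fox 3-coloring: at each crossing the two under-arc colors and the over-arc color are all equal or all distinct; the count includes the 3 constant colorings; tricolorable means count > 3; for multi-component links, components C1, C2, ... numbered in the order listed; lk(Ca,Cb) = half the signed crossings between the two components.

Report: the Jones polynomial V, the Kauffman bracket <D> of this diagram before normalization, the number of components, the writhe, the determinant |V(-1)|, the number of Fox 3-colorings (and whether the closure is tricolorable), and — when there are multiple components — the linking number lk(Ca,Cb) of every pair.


Jones polynomial: V(t) = t^-6 - 2t^-5 + 2t^-4 - 3t^-3 + 4t^-2 - 3t^-1 + 3 - 2t + t^2
<D> = A^-14 - 2A^-10 + 3A^-6 - 3A^-2 + 4A^2 - 3A^6 + 2A^10 - 2A^14 + A^18; writhe -2
components 1, writhe -2 (14 crossings)
3-colorings: 9 of 3^14, det 21 — tricolorable
note: w = -2 (over 14 crossings) is diagram-only; (-A^3)^(2) removes it from V


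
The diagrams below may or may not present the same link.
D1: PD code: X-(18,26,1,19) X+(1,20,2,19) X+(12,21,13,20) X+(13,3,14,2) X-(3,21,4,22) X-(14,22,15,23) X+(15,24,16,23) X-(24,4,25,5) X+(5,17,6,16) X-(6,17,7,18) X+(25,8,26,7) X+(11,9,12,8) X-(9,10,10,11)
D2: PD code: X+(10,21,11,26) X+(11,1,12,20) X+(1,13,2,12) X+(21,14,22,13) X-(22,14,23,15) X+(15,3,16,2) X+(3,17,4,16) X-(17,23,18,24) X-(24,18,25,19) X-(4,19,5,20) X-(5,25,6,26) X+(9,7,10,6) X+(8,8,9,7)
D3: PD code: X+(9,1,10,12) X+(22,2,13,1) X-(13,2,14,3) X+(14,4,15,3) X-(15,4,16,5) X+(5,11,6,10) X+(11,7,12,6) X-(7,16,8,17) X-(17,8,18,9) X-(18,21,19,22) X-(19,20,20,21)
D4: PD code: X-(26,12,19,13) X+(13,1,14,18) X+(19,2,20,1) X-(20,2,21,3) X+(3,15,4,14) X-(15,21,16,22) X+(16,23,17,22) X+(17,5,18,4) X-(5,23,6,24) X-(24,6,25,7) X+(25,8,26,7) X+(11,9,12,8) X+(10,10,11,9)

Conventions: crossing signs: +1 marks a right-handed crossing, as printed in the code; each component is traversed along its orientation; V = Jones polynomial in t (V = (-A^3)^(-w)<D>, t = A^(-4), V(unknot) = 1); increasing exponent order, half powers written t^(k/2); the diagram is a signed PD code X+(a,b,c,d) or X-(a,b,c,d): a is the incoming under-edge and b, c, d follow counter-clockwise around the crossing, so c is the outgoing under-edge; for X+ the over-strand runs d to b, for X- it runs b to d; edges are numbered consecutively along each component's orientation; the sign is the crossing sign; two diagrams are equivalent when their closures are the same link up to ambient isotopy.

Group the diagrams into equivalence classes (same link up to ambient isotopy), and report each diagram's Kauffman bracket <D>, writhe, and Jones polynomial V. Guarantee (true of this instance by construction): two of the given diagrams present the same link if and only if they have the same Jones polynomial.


equivalence classes: {D1} | {D2, D3, D4}
D1 (bracket A + A^5; 13 crossings at w = +1): V = -t^(-1/2) - t^(1/2)
V(D2) = -t^(-3/2) - 2t^(1/2) + t^(3/2) - t^(5/2) + t^(7/2)  [13 crossings, <D> = -A^-5 + A^-1 - A^3 + 2A^7 + A^15, w = +3]
V(D3) = -t^(-3/2) - 2t^(1/2) + t^(3/2) - t^(5/2) + t^(7/2)  (w -1, c 11, <D> = -A^-17 + A^-13 - A^-9 + 2A^-5 + A^3)
V(D4) = -t^(-3/2) - 2t^(1/2) + t^(3/2) - t^(5/2) + t^(7/2)  (w +3, c 13, <D> = -A^-5 + A^-1 - A^3 + 2A^7 + A^15)
key observation: V(t) takes 2 values over 4 diagrams, fixing the grouping


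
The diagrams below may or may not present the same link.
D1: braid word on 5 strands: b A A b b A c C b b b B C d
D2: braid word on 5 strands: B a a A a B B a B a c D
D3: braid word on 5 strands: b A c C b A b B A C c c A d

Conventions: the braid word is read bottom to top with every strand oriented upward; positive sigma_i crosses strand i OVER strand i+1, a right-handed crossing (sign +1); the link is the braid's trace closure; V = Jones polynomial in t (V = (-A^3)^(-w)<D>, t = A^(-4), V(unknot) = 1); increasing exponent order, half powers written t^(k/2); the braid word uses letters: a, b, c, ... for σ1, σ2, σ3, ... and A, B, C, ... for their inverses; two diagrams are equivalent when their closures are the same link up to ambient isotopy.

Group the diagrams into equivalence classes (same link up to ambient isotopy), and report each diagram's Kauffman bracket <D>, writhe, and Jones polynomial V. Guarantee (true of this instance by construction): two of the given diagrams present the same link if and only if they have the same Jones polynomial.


classes: {D1} | {D2} | {D3}
V(D1) = -t^-2 + 2t^-1 - 3 + 5t - 4t^2 + 5t^3 - 4t^4 + 2t^5 - t^6  [14 crossings, <D> = -A^-18 + 2A^-14 - 4A^-10 + 5A^-6 - 4A^-2 + 5A^2 - 3A^6 + 2A^10 - A^14, w = +2]
V(D2) = t^-4 - 3t^-3 + 5t^-2 - 6t^-1 + 7 - 6t + 5t^2 - 3t^3 + t^4  [12 crossings, <D> = A^-16 - 3A^-12 + 5A^-8 - 6A^-4 + 7 - 6A^4 + 5A^8 - 3A^12 + A^16, w = 0]
V(D3) = t^-5 - 2t^-4 + 2t^-3 - 2t^-2 + 2t^-1 - 1 + t  (w 0, c 14, <D> = A^-4 - 1 + 2A^4 - 2A^8 + 2A^12 - 2A^16 + A^20)
insight: 3 values of V(t) split the 3 diagrams


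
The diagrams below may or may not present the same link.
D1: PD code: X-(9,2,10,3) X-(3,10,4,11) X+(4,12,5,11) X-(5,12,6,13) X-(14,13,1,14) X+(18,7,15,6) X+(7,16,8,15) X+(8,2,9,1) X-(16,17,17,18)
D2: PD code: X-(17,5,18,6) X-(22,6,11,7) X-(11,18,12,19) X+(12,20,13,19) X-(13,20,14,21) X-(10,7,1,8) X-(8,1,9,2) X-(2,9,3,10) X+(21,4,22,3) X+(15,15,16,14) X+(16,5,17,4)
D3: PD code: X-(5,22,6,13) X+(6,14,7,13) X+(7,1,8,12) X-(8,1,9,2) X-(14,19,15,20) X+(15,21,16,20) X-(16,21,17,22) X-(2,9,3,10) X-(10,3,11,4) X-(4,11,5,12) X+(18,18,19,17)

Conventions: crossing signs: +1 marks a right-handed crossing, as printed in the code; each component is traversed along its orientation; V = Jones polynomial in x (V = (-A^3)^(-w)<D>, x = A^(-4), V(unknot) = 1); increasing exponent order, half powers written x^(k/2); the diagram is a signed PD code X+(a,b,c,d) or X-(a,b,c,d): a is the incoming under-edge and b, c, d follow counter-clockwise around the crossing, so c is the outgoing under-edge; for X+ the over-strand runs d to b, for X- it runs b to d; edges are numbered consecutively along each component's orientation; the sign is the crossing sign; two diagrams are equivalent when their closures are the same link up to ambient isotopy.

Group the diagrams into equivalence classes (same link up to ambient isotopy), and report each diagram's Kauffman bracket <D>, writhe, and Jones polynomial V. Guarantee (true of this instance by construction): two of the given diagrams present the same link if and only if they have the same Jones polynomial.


classes: {D1} | {D2, D3}
V(D1) = -x^(1/2) - x^(5/2)  [9 crossings, <D> = A^-13 + A^-5, w = -1]
V(D2) = x^(-9/2) - x^(-5/2) - x^(-3/2) - x^(-1/2)  [11 crossings, <D> = A^-7 + A^-3 + A - A^9, w = -3]
D3 (bracket A^-7 + A^-3 + A - A^9; 11 crossings at w = -3): V = x^(-9/2) - x^(-5/2) - x^(-3/2) - x^(-1/2)
note: comparing 3 Jones polynomials yields 2 groups


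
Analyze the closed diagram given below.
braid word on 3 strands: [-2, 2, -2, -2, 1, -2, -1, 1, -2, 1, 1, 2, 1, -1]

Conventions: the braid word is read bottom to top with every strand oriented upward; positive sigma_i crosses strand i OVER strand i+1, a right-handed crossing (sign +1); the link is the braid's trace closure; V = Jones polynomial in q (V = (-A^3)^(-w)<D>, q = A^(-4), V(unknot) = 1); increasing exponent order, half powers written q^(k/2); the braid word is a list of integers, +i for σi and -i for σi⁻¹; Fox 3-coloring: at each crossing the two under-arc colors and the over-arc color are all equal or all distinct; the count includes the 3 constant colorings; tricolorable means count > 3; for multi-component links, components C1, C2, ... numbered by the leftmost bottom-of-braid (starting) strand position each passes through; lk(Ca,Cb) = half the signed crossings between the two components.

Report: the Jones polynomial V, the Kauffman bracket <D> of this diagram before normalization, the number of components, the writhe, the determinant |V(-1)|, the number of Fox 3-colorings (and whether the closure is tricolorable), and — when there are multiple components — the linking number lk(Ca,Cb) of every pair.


Jones polynomial: V(q) = -q^-3 + 2q^-2 - 2q^-1 + 3 - 2q + 2q^2 - q^3
<D> = -A^-12 + 2A^-8 - 2A^-4 + 3 - 2A^4 + 2A^8 - A^12; writhe 0
components 1, writhe 0 (14 crossings)
3-colorings: 3 of 3^14, det 13 — not tricolorable
note: inverse pairs cancel, leaving σ2⁻¹ σ2⁻¹ σ1 σ2⁻¹ σ2⁻¹ σ1 σ1 σ2


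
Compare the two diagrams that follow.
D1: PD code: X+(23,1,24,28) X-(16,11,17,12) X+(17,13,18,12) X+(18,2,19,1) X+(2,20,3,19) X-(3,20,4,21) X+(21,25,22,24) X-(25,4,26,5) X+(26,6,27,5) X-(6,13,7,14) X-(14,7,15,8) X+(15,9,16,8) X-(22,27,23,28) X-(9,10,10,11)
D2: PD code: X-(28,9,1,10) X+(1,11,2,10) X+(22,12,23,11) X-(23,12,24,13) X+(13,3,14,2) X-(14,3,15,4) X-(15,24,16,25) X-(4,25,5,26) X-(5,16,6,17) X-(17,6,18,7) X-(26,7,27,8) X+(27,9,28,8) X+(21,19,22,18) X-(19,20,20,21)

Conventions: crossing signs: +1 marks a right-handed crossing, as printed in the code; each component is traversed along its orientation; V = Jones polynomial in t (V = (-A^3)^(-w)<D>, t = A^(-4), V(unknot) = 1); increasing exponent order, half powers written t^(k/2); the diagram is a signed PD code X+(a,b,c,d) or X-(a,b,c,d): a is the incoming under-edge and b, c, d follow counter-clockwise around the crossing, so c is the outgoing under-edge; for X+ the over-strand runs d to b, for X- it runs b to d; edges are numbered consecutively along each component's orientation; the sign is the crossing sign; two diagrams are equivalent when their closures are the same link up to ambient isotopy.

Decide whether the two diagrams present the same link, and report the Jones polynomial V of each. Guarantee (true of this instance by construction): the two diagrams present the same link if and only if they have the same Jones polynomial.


equivalent: no
V(D1) = 1  (w 0, c 14, <D> = 1)
D2 (bracket A^-8 + 1 - A^4; 14 crossings at w = -4): V = -t^-4 + t^-3 + t^-1
why: 2 values of V(t) split the 2 diagrams
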